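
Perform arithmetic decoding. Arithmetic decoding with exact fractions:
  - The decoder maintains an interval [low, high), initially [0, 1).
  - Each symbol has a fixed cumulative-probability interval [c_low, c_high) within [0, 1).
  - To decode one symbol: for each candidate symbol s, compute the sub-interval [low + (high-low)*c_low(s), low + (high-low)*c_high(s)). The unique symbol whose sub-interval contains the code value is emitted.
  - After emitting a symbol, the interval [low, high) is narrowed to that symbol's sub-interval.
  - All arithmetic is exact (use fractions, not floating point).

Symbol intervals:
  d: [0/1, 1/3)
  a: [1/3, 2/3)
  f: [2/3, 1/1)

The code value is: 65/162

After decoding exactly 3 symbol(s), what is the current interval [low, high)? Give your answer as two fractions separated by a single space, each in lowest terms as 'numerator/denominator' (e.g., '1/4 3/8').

Step 1: interval [0/1, 1/1), width = 1/1 - 0/1 = 1/1
  'd': [0/1 + 1/1*0/1, 0/1 + 1/1*1/3) = [0/1, 1/3)
  'a': [0/1 + 1/1*1/3, 0/1 + 1/1*2/3) = [1/3, 2/3) <- contains code 65/162
  'f': [0/1 + 1/1*2/3, 0/1 + 1/1*1/1) = [2/3, 1/1)
  emit 'a', narrow to [1/3, 2/3)
Step 2: interval [1/3, 2/3), width = 2/3 - 1/3 = 1/3
  'd': [1/3 + 1/3*0/1, 1/3 + 1/3*1/3) = [1/3, 4/9) <- contains code 65/162
  'a': [1/3 + 1/3*1/3, 1/3 + 1/3*2/3) = [4/9, 5/9)
  'f': [1/3 + 1/3*2/3, 1/3 + 1/3*1/1) = [5/9, 2/3)
  emit 'd', narrow to [1/3, 4/9)
Step 3: interval [1/3, 4/9), width = 4/9 - 1/3 = 1/9
  'd': [1/3 + 1/9*0/1, 1/3 + 1/9*1/3) = [1/3, 10/27)
  'a': [1/3 + 1/9*1/3, 1/3 + 1/9*2/3) = [10/27, 11/27) <- contains code 65/162
  'f': [1/3 + 1/9*2/3, 1/3 + 1/9*1/1) = [11/27, 4/9)
  emit 'a', narrow to [10/27, 11/27)

Answer: 10/27 11/27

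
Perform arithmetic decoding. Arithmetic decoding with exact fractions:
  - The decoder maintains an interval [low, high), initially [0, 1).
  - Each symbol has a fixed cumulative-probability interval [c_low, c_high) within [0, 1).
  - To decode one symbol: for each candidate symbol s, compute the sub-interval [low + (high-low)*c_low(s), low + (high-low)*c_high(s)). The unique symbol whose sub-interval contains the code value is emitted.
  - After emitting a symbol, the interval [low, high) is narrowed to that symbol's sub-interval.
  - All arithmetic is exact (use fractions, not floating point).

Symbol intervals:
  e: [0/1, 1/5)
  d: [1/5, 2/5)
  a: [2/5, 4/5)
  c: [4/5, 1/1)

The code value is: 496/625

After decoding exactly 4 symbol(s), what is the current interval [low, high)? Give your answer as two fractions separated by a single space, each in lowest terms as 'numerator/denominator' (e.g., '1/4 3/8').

Answer: 494/625 498/625

Derivation:
Step 1: interval [0/1, 1/1), width = 1/1 - 0/1 = 1/1
  'e': [0/1 + 1/1*0/1, 0/1 + 1/1*1/5) = [0/1, 1/5)
  'd': [0/1 + 1/1*1/5, 0/1 + 1/1*2/5) = [1/5, 2/5)
  'a': [0/1 + 1/1*2/5, 0/1 + 1/1*4/5) = [2/5, 4/5) <- contains code 496/625
  'c': [0/1 + 1/1*4/5, 0/1 + 1/1*1/1) = [4/5, 1/1)
  emit 'a', narrow to [2/5, 4/5)
Step 2: interval [2/5, 4/5), width = 4/5 - 2/5 = 2/5
  'e': [2/5 + 2/5*0/1, 2/5 + 2/5*1/5) = [2/5, 12/25)
  'd': [2/5 + 2/5*1/5, 2/5 + 2/5*2/5) = [12/25, 14/25)
  'a': [2/5 + 2/5*2/5, 2/5 + 2/5*4/5) = [14/25, 18/25)
  'c': [2/5 + 2/5*4/5, 2/5 + 2/5*1/1) = [18/25, 4/5) <- contains code 496/625
  emit 'c', narrow to [18/25, 4/5)
Step 3: interval [18/25, 4/5), width = 4/5 - 18/25 = 2/25
  'e': [18/25 + 2/25*0/1, 18/25 + 2/25*1/5) = [18/25, 92/125)
  'd': [18/25 + 2/25*1/5, 18/25 + 2/25*2/5) = [92/125, 94/125)
  'a': [18/25 + 2/25*2/5, 18/25 + 2/25*4/5) = [94/125, 98/125)
  'c': [18/25 + 2/25*4/5, 18/25 + 2/25*1/1) = [98/125, 4/5) <- contains code 496/625
  emit 'c', narrow to [98/125, 4/5)
Step 4: interval [98/125, 4/5), width = 4/5 - 98/125 = 2/125
  'e': [98/125 + 2/125*0/1, 98/125 + 2/125*1/5) = [98/125, 492/625)
  'd': [98/125 + 2/125*1/5, 98/125 + 2/125*2/5) = [492/625, 494/625)
  'a': [98/125 + 2/125*2/5, 98/125 + 2/125*4/5) = [494/625, 498/625) <- contains code 496/625
  'c': [98/125 + 2/125*4/5, 98/125 + 2/125*1/1) = [498/625, 4/5)
  emit 'a', narrow to [494/625, 498/625)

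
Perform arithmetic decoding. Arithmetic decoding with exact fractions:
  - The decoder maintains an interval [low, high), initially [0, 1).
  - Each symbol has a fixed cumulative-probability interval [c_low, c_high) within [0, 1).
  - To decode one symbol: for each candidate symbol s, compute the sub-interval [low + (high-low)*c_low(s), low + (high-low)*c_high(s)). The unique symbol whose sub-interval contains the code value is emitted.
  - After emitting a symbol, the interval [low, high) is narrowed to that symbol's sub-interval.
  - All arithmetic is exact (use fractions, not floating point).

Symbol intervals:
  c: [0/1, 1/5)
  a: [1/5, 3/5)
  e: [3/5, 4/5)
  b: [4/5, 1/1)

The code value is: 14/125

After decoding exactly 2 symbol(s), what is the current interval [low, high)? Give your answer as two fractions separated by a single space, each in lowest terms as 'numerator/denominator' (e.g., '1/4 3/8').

Step 1: interval [0/1, 1/1), width = 1/1 - 0/1 = 1/1
  'c': [0/1 + 1/1*0/1, 0/1 + 1/1*1/5) = [0/1, 1/5) <- contains code 14/125
  'a': [0/1 + 1/1*1/5, 0/1 + 1/1*3/5) = [1/5, 3/5)
  'e': [0/1 + 1/1*3/5, 0/1 + 1/1*4/5) = [3/5, 4/5)
  'b': [0/1 + 1/1*4/5, 0/1 + 1/1*1/1) = [4/5, 1/1)
  emit 'c', narrow to [0/1, 1/5)
Step 2: interval [0/1, 1/5), width = 1/5 - 0/1 = 1/5
  'c': [0/1 + 1/5*0/1, 0/1 + 1/5*1/5) = [0/1, 1/25)
  'a': [0/1 + 1/5*1/5, 0/1 + 1/5*3/5) = [1/25, 3/25) <- contains code 14/125
  'e': [0/1 + 1/5*3/5, 0/1 + 1/5*4/5) = [3/25, 4/25)
  'b': [0/1 + 1/5*4/5, 0/1 + 1/5*1/1) = [4/25, 1/5)
  emit 'a', narrow to [1/25, 3/25)

Answer: 1/25 3/25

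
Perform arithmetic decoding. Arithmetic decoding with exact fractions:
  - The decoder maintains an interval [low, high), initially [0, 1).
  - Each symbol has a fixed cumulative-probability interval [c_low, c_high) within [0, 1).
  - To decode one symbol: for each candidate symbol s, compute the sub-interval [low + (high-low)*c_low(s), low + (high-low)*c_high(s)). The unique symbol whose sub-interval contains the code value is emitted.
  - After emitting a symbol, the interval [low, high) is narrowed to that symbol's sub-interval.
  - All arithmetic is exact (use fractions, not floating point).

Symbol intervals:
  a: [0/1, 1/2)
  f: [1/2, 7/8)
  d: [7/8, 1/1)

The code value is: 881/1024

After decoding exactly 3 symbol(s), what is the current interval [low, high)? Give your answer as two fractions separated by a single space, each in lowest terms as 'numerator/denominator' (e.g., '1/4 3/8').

Answer: 109/128 445/512

Derivation:
Step 1: interval [0/1, 1/1), width = 1/1 - 0/1 = 1/1
  'a': [0/1 + 1/1*0/1, 0/1 + 1/1*1/2) = [0/1, 1/2)
  'f': [0/1 + 1/1*1/2, 0/1 + 1/1*7/8) = [1/2, 7/8) <- contains code 881/1024
  'd': [0/1 + 1/1*7/8, 0/1 + 1/1*1/1) = [7/8, 1/1)
  emit 'f', narrow to [1/2, 7/8)
Step 2: interval [1/2, 7/8), width = 7/8 - 1/2 = 3/8
  'a': [1/2 + 3/8*0/1, 1/2 + 3/8*1/2) = [1/2, 11/16)
  'f': [1/2 + 3/8*1/2, 1/2 + 3/8*7/8) = [11/16, 53/64)
  'd': [1/2 + 3/8*7/8, 1/2 + 3/8*1/1) = [53/64, 7/8) <- contains code 881/1024
  emit 'd', narrow to [53/64, 7/8)
Step 3: interval [53/64, 7/8), width = 7/8 - 53/64 = 3/64
  'a': [53/64 + 3/64*0/1, 53/64 + 3/64*1/2) = [53/64, 109/128)
  'f': [53/64 + 3/64*1/2, 53/64 + 3/64*7/8) = [109/128, 445/512) <- contains code 881/1024
  'd': [53/64 + 3/64*7/8, 53/64 + 3/64*1/1) = [445/512, 7/8)
  emit 'f', narrow to [109/128, 445/512)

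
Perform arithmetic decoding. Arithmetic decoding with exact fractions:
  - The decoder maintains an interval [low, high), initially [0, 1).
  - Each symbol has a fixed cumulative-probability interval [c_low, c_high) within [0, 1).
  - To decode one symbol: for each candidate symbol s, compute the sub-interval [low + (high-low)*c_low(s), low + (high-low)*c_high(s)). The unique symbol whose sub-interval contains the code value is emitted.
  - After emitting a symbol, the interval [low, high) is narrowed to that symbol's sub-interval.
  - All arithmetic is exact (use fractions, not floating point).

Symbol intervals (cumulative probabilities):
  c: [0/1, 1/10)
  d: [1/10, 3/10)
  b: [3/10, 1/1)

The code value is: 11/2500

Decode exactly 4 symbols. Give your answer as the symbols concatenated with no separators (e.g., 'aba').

Answer: ccbd

Derivation:
Step 1: interval [0/1, 1/1), width = 1/1 - 0/1 = 1/1
  'c': [0/1 + 1/1*0/1, 0/1 + 1/1*1/10) = [0/1, 1/10) <- contains code 11/2500
  'd': [0/1 + 1/1*1/10, 0/1 + 1/1*3/10) = [1/10, 3/10)
  'b': [0/1 + 1/1*3/10, 0/1 + 1/1*1/1) = [3/10, 1/1)
  emit 'c', narrow to [0/1, 1/10)
Step 2: interval [0/1, 1/10), width = 1/10 - 0/1 = 1/10
  'c': [0/1 + 1/10*0/1, 0/1 + 1/10*1/10) = [0/1, 1/100) <- contains code 11/2500
  'd': [0/1 + 1/10*1/10, 0/1 + 1/10*3/10) = [1/100, 3/100)
  'b': [0/1 + 1/10*3/10, 0/1 + 1/10*1/1) = [3/100, 1/10)
  emit 'c', narrow to [0/1, 1/100)
Step 3: interval [0/1, 1/100), width = 1/100 - 0/1 = 1/100
  'c': [0/1 + 1/100*0/1, 0/1 + 1/100*1/10) = [0/1, 1/1000)
  'd': [0/1 + 1/100*1/10, 0/1 + 1/100*3/10) = [1/1000, 3/1000)
  'b': [0/1 + 1/100*3/10, 0/1 + 1/100*1/1) = [3/1000, 1/100) <- contains code 11/2500
  emit 'b', narrow to [3/1000, 1/100)
Step 4: interval [3/1000, 1/100), width = 1/100 - 3/1000 = 7/1000
  'c': [3/1000 + 7/1000*0/1, 3/1000 + 7/1000*1/10) = [3/1000, 37/10000)
  'd': [3/1000 + 7/1000*1/10, 3/1000 + 7/1000*3/10) = [37/10000, 51/10000) <- contains code 11/2500
  'b': [3/1000 + 7/1000*3/10, 3/1000 + 7/1000*1/1) = [51/10000, 1/100)
  emit 'd', narrow to [37/10000, 51/10000)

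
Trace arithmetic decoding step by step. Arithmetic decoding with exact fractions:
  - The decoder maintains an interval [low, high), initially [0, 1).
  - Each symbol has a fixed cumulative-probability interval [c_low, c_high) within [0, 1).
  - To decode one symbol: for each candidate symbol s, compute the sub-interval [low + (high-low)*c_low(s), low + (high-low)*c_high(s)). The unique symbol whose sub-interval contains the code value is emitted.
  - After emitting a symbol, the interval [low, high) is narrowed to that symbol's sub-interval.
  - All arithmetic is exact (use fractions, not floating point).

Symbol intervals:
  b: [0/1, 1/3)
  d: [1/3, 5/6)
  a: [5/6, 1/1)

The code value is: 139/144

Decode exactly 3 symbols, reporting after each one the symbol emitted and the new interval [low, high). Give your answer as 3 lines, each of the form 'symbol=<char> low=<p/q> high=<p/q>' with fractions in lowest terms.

Answer: symbol=a low=5/6 high=1/1
symbol=d low=8/9 high=35/36
symbol=a low=23/24 high=35/36

Derivation:
Step 1: interval [0/1, 1/1), width = 1/1 - 0/1 = 1/1
  'b': [0/1 + 1/1*0/1, 0/1 + 1/1*1/3) = [0/1, 1/3)
  'd': [0/1 + 1/1*1/3, 0/1 + 1/1*5/6) = [1/3, 5/6)
  'a': [0/1 + 1/1*5/6, 0/1 + 1/1*1/1) = [5/6, 1/1) <- contains code 139/144
  emit 'a', narrow to [5/6, 1/1)
Step 2: interval [5/6, 1/1), width = 1/1 - 5/6 = 1/6
  'b': [5/6 + 1/6*0/1, 5/6 + 1/6*1/3) = [5/6, 8/9)
  'd': [5/6 + 1/6*1/3, 5/6 + 1/6*5/6) = [8/9, 35/36) <- contains code 139/144
  'a': [5/6 + 1/6*5/6, 5/6 + 1/6*1/1) = [35/36, 1/1)
  emit 'd', narrow to [8/9, 35/36)
Step 3: interval [8/9, 35/36), width = 35/36 - 8/9 = 1/12
  'b': [8/9 + 1/12*0/1, 8/9 + 1/12*1/3) = [8/9, 11/12)
  'd': [8/9 + 1/12*1/3, 8/9 + 1/12*5/6) = [11/12, 23/24)
  'a': [8/9 + 1/12*5/6, 8/9 + 1/12*1/1) = [23/24, 35/36) <- contains code 139/144
  emit 'a', narrow to [23/24, 35/36)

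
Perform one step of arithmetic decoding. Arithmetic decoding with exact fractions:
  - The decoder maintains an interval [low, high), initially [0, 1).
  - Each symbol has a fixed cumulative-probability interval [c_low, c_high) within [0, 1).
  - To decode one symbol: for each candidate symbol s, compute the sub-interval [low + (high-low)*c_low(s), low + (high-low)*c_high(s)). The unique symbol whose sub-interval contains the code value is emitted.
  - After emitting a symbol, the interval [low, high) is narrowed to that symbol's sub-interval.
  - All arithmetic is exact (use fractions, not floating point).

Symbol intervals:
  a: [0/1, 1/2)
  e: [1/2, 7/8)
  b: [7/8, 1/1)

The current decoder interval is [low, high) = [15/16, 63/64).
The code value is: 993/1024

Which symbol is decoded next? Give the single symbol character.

Interval width = high − low = 63/64 − 15/16 = 3/64
Scaled code = (code − low) / width = (993/1024 − 15/16) / 3/64 = 11/16
  a: [0/1, 1/2) 
  e: [1/2, 7/8) ← scaled code falls here ✓
  b: [7/8, 1/1) 

Answer: e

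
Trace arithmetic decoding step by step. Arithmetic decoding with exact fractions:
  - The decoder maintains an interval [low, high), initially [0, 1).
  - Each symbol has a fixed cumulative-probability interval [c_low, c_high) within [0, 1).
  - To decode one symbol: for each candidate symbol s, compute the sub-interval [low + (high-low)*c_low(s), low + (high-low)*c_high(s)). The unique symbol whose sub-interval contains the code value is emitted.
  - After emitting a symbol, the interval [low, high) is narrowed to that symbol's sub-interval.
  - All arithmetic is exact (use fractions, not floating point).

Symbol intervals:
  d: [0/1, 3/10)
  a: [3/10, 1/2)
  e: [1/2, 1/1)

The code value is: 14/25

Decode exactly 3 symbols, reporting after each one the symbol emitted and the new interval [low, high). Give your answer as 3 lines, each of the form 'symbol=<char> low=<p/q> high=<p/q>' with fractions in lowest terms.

Step 1: interval [0/1, 1/1), width = 1/1 - 0/1 = 1/1
  'd': [0/1 + 1/1*0/1, 0/1 + 1/1*3/10) = [0/1, 3/10)
  'a': [0/1 + 1/1*3/10, 0/1 + 1/1*1/2) = [3/10, 1/2)
  'e': [0/1 + 1/1*1/2, 0/1 + 1/1*1/1) = [1/2, 1/1) <- contains code 14/25
  emit 'e', narrow to [1/2, 1/1)
Step 2: interval [1/2, 1/1), width = 1/1 - 1/2 = 1/2
  'd': [1/2 + 1/2*0/1, 1/2 + 1/2*3/10) = [1/2, 13/20) <- contains code 14/25
  'a': [1/2 + 1/2*3/10, 1/2 + 1/2*1/2) = [13/20, 3/4)
  'e': [1/2 + 1/2*1/2, 1/2 + 1/2*1/1) = [3/4, 1/1)
  emit 'd', narrow to [1/2, 13/20)
Step 3: interval [1/2, 13/20), width = 13/20 - 1/2 = 3/20
  'd': [1/2 + 3/20*0/1, 1/2 + 3/20*3/10) = [1/2, 109/200)
  'a': [1/2 + 3/20*3/10, 1/2 + 3/20*1/2) = [109/200, 23/40) <- contains code 14/25
  'e': [1/2 + 3/20*1/2, 1/2 + 3/20*1/1) = [23/40, 13/20)
  emit 'a', narrow to [109/200, 23/40)

Answer: symbol=e low=1/2 high=1/1
symbol=d low=1/2 high=13/20
symbol=a low=109/200 high=23/40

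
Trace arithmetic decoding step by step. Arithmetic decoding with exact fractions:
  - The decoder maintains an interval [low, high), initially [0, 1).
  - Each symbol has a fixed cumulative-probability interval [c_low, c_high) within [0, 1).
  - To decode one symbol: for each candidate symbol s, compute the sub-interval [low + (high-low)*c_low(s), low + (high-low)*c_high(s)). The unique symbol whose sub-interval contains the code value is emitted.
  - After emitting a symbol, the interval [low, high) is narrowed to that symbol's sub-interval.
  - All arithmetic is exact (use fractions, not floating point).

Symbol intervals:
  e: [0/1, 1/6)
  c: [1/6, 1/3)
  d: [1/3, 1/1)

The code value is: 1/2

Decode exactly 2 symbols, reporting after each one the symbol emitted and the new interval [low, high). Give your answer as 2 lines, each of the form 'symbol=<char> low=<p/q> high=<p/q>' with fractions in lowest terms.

Answer: symbol=d low=1/3 high=1/1
symbol=c low=4/9 high=5/9

Derivation:
Step 1: interval [0/1, 1/1), width = 1/1 - 0/1 = 1/1
  'e': [0/1 + 1/1*0/1, 0/1 + 1/1*1/6) = [0/1, 1/6)
  'c': [0/1 + 1/1*1/6, 0/1 + 1/1*1/3) = [1/6, 1/3)
  'd': [0/1 + 1/1*1/3, 0/1 + 1/1*1/1) = [1/3, 1/1) <- contains code 1/2
  emit 'd', narrow to [1/3, 1/1)
Step 2: interval [1/3, 1/1), width = 1/1 - 1/3 = 2/3
  'e': [1/3 + 2/3*0/1, 1/3 + 2/3*1/6) = [1/3, 4/9)
  'c': [1/3 + 2/3*1/6, 1/3 + 2/3*1/3) = [4/9, 5/9) <- contains code 1/2
  'd': [1/3 + 2/3*1/3, 1/3 + 2/3*1/1) = [5/9, 1/1)
  emit 'c', narrow to [4/9, 5/9)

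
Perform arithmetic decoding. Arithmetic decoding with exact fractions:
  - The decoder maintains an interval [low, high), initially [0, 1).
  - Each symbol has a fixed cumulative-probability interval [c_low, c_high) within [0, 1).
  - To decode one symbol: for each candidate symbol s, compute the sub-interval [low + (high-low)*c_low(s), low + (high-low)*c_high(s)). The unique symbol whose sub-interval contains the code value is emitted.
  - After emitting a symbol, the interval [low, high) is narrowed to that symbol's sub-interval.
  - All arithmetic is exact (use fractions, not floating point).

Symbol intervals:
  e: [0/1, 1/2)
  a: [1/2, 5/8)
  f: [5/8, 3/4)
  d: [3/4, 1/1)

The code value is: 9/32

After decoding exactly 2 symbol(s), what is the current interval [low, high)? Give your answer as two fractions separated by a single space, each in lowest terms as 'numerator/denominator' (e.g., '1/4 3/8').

Answer: 1/4 5/16

Derivation:
Step 1: interval [0/1, 1/1), width = 1/1 - 0/1 = 1/1
  'e': [0/1 + 1/1*0/1, 0/1 + 1/1*1/2) = [0/1, 1/2) <- contains code 9/32
  'a': [0/1 + 1/1*1/2, 0/1 + 1/1*5/8) = [1/2, 5/8)
  'f': [0/1 + 1/1*5/8, 0/1 + 1/1*3/4) = [5/8, 3/4)
  'd': [0/1 + 1/1*3/4, 0/1 + 1/1*1/1) = [3/4, 1/1)
  emit 'e', narrow to [0/1, 1/2)
Step 2: interval [0/1, 1/2), width = 1/2 - 0/1 = 1/2
  'e': [0/1 + 1/2*0/1, 0/1 + 1/2*1/2) = [0/1, 1/4)
  'a': [0/1 + 1/2*1/2, 0/1 + 1/2*5/8) = [1/4, 5/16) <- contains code 9/32
  'f': [0/1 + 1/2*5/8, 0/1 + 1/2*3/4) = [5/16, 3/8)
  'd': [0/1 + 1/2*3/4, 0/1 + 1/2*1/1) = [3/8, 1/2)
  emit 'a', narrow to [1/4, 5/16)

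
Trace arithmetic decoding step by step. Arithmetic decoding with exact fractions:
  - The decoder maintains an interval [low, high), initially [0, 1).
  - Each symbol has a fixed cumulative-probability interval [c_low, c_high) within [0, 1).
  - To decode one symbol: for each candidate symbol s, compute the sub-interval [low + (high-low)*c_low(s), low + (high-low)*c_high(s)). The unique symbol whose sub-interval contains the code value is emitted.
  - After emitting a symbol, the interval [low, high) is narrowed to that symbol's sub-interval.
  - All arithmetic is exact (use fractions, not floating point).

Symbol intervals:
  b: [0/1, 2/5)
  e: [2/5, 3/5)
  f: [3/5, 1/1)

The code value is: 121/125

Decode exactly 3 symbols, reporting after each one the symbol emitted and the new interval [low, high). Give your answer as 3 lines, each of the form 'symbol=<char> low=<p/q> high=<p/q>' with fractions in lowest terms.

Step 1: interval [0/1, 1/1), width = 1/1 - 0/1 = 1/1
  'b': [0/1 + 1/1*0/1, 0/1 + 1/1*2/5) = [0/1, 2/5)
  'e': [0/1 + 1/1*2/5, 0/1 + 1/1*3/5) = [2/5, 3/5)
  'f': [0/1 + 1/1*3/5, 0/1 + 1/1*1/1) = [3/5, 1/1) <- contains code 121/125
  emit 'f', narrow to [3/5, 1/1)
Step 2: interval [3/5, 1/1), width = 1/1 - 3/5 = 2/5
  'b': [3/5 + 2/5*0/1, 3/5 + 2/5*2/5) = [3/5, 19/25)
  'e': [3/5 + 2/5*2/5, 3/5 + 2/5*3/5) = [19/25, 21/25)
  'f': [3/5 + 2/5*3/5, 3/5 + 2/5*1/1) = [21/25, 1/1) <- contains code 121/125
  emit 'f', narrow to [21/25, 1/1)
Step 3: interval [21/25, 1/1), width = 1/1 - 21/25 = 4/25
  'b': [21/25 + 4/25*0/1, 21/25 + 4/25*2/5) = [21/25, 113/125)
  'e': [21/25 + 4/25*2/5, 21/25 + 4/25*3/5) = [113/125, 117/125)
  'f': [21/25 + 4/25*3/5, 21/25 + 4/25*1/1) = [117/125, 1/1) <- contains code 121/125
  emit 'f', narrow to [117/125, 1/1)

Answer: symbol=f low=3/5 high=1/1
symbol=f low=21/25 high=1/1
symbol=f low=117/125 high=1/1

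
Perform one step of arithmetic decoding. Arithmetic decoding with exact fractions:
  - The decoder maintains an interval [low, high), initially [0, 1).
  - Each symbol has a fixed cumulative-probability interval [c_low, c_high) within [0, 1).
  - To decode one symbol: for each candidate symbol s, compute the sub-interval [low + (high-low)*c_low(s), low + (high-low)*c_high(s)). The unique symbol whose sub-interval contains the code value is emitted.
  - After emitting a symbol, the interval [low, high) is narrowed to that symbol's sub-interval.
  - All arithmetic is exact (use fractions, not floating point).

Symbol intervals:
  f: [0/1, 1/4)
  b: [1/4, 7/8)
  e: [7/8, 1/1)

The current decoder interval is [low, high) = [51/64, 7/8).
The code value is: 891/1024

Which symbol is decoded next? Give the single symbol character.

Interval width = high − low = 7/8 − 51/64 = 5/64
Scaled code = (code − low) / width = (891/1024 − 51/64) / 5/64 = 15/16
  f: [0/1, 1/4) 
  b: [1/4, 7/8) 
  e: [7/8, 1/1) ← scaled code falls here ✓

Answer: e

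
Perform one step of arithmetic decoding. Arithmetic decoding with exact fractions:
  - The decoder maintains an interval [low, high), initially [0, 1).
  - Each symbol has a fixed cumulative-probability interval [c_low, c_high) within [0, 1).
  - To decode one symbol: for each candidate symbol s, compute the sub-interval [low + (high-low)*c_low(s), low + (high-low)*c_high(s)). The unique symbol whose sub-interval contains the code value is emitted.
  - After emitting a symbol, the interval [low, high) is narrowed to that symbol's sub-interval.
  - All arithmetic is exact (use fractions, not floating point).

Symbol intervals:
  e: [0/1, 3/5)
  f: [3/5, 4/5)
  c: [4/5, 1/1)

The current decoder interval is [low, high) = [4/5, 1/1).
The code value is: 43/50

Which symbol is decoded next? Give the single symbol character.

Interval width = high − low = 1/1 − 4/5 = 1/5
Scaled code = (code − low) / width = (43/50 − 4/5) / 1/5 = 3/10
  e: [0/1, 3/5) ← scaled code falls here ✓
  f: [3/5, 4/5) 
  c: [4/5, 1/1) 

Answer: e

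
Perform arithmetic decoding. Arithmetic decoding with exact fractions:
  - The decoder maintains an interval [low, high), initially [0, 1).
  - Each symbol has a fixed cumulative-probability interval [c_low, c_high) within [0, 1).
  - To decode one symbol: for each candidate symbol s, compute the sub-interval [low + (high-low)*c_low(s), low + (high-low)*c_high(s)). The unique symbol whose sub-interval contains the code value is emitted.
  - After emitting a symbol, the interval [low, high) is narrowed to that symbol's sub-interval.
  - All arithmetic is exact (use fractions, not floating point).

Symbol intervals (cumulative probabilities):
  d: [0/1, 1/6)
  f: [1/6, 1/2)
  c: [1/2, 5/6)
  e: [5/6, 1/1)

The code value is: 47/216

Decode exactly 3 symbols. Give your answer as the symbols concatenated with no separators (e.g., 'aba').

Step 1: interval [0/1, 1/1), width = 1/1 - 0/1 = 1/1
  'd': [0/1 + 1/1*0/1, 0/1 + 1/1*1/6) = [0/1, 1/6)
  'f': [0/1 + 1/1*1/6, 0/1 + 1/1*1/2) = [1/6, 1/2) <- contains code 47/216
  'c': [0/1 + 1/1*1/2, 0/1 + 1/1*5/6) = [1/2, 5/6)
  'e': [0/1 + 1/1*5/6, 0/1 + 1/1*1/1) = [5/6, 1/1)
  emit 'f', narrow to [1/6, 1/2)
Step 2: interval [1/6, 1/2), width = 1/2 - 1/6 = 1/3
  'd': [1/6 + 1/3*0/1, 1/6 + 1/3*1/6) = [1/6, 2/9) <- contains code 47/216
  'f': [1/6 + 1/3*1/6, 1/6 + 1/3*1/2) = [2/9, 1/3)
  'c': [1/6 + 1/3*1/2, 1/6 + 1/3*5/6) = [1/3, 4/9)
  'e': [1/6 + 1/3*5/6, 1/6 + 1/3*1/1) = [4/9, 1/2)
  emit 'd', narrow to [1/6, 2/9)
Step 3: interval [1/6, 2/9), width = 2/9 - 1/6 = 1/18
  'd': [1/6 + 1/18*0/1, 1/6 + 1/18*1/6) = [1/6, 19/108)
  'f': [1/6 + 1/18*1/6, 1/6 + 1/18*1/2) = [19/108, 7/36)
  'c': [1/6 + 1/18*1/2, 1/6 + 1/18*5/6) = [7/36, 23/108)
  'e': [1/6 + 1/18*5/6, 1/6 + 1/18*1/1) = [23/108, 2/9) <- contains code 47/216
  emit 'e', narrow to [23/108, 2/9)

Answer: fde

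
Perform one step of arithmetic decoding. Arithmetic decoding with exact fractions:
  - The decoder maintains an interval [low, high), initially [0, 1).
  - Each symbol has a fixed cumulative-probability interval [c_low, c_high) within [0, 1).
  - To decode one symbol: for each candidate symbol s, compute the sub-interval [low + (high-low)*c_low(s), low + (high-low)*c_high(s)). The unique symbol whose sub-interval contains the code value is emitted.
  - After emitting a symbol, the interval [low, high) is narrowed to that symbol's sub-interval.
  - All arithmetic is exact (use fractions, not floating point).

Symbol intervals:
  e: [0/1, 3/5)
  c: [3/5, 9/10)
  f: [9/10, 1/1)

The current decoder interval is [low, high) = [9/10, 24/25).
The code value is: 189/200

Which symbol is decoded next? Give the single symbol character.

Answer: c

Derivation:
Interval width = high − low = 24/25 − 9/10 = 3/50
Scaled code = (code − low) / width = (189/200 − 9/10) / 3/50 = 3/4
  e: [0/1, 3/5) 
  c: [3/5, 9/10) ← scaled code falls here ✓
  f: [9/10, 1/1) 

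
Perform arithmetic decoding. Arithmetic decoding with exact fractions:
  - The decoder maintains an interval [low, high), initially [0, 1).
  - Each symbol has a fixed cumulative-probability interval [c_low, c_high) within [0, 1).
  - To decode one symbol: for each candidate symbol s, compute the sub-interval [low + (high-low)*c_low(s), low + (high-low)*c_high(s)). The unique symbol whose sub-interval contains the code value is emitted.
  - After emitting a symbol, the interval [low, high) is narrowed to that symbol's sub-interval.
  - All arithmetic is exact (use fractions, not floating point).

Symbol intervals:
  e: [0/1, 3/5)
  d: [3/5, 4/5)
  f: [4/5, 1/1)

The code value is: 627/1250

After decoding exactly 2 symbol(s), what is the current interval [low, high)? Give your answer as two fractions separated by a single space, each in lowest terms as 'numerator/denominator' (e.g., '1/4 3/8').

Answer: 12/25 3/5

Derivation:
Step 1: interval [0/1, 1/1), width = 1/1 - 0/1 = 1/1
  'e': [0/1 + 1/1*0/1, 0/1 + 1/1*3/5) = [0/1, 3/5) <- contains code 627/1250
  'd': [0/1 + 1/1*3/5, 0/1 + 1/1*4/5) = [3/5, 4/5)
  'f': [0/1 + 1/1*4/5, 0/1 + 1/1*1/1) = [4/5, 1/1)
  emit 'e', narrow to [0/1, 3/5)
Step 2: interval [0/1, 3/5), width = 3/5 - 0/1 = 3/5
  'e': [0/1 + 3/5*0/1, 0/1 + 3/5*3/5) = [0/1, 9/25)
  'd': [0/1 + 3/5*3/5, 0/1 + 3/5*4/5) = [9/25, 12/25)
  'f': [0/1 + 3/5*4/5, 0/1 + 3/5*1/1) = [12/25, 3/5) <- contains code 627/1250
  emit 'f', narrow to [12/25, 3/5)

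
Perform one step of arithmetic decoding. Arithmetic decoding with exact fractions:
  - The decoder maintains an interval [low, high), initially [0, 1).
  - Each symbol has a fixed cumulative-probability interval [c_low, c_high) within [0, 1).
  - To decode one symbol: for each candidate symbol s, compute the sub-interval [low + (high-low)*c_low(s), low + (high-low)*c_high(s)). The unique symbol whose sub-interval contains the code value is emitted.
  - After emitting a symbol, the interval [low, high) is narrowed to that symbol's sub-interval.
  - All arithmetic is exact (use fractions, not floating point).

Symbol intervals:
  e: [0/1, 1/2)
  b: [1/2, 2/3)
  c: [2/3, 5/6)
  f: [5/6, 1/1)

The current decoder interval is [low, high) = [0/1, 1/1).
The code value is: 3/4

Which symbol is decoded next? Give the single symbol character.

Interval width = high − low = 1/1 − 0/1 = 1/1
Scaled code = (code − low) / width = (3/4 − 0/1) / 1/1 = 3/4
  e: [0/1, 1/2) 
  b: [1/2, 2/3) 
  c: [2/3, 5/6) ← scaled code falls here ✓
  f: [5/6, 1/1) 

Answer: c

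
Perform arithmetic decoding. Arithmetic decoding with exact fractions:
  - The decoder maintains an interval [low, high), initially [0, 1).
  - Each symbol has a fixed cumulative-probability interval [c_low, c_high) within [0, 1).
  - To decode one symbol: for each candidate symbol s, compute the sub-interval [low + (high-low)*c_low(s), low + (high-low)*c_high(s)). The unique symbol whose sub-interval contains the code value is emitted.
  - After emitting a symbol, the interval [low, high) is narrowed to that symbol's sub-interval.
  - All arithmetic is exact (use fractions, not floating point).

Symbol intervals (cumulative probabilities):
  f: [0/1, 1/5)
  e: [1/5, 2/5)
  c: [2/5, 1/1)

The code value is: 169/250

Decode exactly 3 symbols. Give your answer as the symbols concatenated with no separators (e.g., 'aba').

Answer: ccf

Derivation:
Step 1: interval [0/1, 1/1), width = 1/1 - 0/1 = 1/1
  'f': [0/1 + 1/1*0/1, 0/1 + 1/1*1/5) = [0/1, 1/5)
  'e': [0/1 + 1/1*1/5, 0/1 + 1/1*2/5) = [1/5, 2/5)
  'c': [0/1 + 1/1*2/5, 0/1 + 1/1*1/1) = [2/5, 1/1) <- contains code 169/250
  emit 'c', narrow to [2/5, 1/1)
Step 2: interval [2/5, 1/1), width = 1/1 - 2/5 = 3/5
  'f': [2/5 + 3/5*0/1, 2/5 + 3/5*1/5) = [2/5, 13/25)
  'e': [2/5 + 3/5*1/5, 2/5 + 3/5*2/5) = [13/25, 16/25)
  'c': [2/5 + 3/5*2/5, 2/5 + 3/5*1/1) = [16/25, 1/1) <- contains code 169/250
  emit 'c', narrow to [16/25, 1/1)
Step 3: interval [16/25, 1/1), width = 1/1 - 16/25 = 9/25
  'f': [16/25 + 9/25*0/1, 16/25 + 9/25*1/5) = [16/25, 89/125) <- contains code 169/250
  'e': [16/25 + 9/25*1/5, 16/25 + 9/25*2/5) = [89/125, 98/125)
  'c': [16/25 + 9/25*2/5, 16/25 + 9/25*1/1) = [98/125, 1/1)
  emit 'f', narrow to [16/25, 89/125)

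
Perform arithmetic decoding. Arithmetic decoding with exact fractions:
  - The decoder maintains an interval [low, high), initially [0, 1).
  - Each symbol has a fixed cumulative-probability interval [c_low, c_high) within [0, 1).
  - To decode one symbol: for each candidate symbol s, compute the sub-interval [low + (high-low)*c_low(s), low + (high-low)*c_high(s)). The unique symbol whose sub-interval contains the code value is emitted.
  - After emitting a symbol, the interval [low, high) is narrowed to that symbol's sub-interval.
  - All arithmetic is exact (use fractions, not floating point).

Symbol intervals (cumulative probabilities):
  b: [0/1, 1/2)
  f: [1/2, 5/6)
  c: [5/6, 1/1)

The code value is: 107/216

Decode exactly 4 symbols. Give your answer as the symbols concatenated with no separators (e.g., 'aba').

Answer: bccf

Derivation:
Step 1: interval [0/1, 1/1), width = 1/1 - 0/1 = 1/1
  'b': [0/1 + 1/1*0/1, 0/1 + 1/1*1/2) = [0/1, 1/2) <- contains code 107/216
  'f': [0/1 + 1/1*1/2, 0/1 + 1/1*5/6) = [1/2, 5/6)
  'c': [0/1 + 1/1*5/6, 0/1 + 1/1*1/1) = [5/6, 1/1)
  emit 'b', narrow to [0/1, 1/2)
Step 2: interval [0/1, 1/2), width = 1/2 - 0/1 = 1/2
  'b': [0/1 + 1/2*0/1, 0/1 + 1/2*1/2) = [0/1, 1/4)
  'f': [0/1 + 1/2*1/2, 0/1 + 1/2*5/6) = [1/4, 5/12)
  'c': [0/1 + 1/2*5/6, 0/1 + 1/2*1/1) = [5/12, 1/2) <- contains code 107/216
  emit 'c', narrow to [5/12, 1/2)
Step 3: interval [5/12, 1/2), width = 1/2 - 5/12 = 1/12
  'b': [5/12 + 1/12*0/1, 5/12 + 1/12*1/2) = [5/12, 11/24)
  'f': [5/12 + 1/12*1/2, 5/12 + 1/12*5/6) = [11/24, 35/72)
  'c': [5/12 + 1/12*5/6, 5/12 + 1/12*1/1) = [35/72, 1/2) <- contains code 107/216
  emit 'c', narrow to [35/72, 1/2)
Step 4: interval [35/72, 1/2), width = 1/2 - 35/72 = 1/72
  'b': [35/72 + 1/72*0/1, 35/72 + 1/72*1/2) = [35/72, 71/144)
  'f': [35/72 + 1/72*1/2, 35/72 + 1/72*5/6) = [71/144, 215/432) <- contains code 107/216
  'c': [35/72 + 1/72*5/6, 35/72 + 1/72*1/1) = [215/432, 1/2)
  emit 'f', narrow to [71/144, 215/432)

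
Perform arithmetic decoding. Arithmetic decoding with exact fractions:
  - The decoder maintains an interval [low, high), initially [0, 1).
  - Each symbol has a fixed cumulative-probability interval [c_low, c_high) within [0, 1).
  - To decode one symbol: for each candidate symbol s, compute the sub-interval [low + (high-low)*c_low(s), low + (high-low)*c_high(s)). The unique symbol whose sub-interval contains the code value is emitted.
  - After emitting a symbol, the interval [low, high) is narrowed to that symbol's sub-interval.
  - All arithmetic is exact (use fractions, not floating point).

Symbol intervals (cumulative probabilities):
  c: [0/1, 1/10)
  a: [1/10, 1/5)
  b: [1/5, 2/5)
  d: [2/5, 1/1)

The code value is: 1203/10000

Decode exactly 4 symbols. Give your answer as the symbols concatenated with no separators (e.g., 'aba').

Step 1: interval [0/1, 1/1), width = 1/1 - 0/1 = 1/1
  'c': [0/1 + 1/1*0/1, 0/1 + 1/1*1/10) = [0/1, 1/10)
  'a': [0/1 + 1/1*1/10, 0/1 + 1/1*1/5) = [1/10, 1/5) <- contains code 1203/10000
  'b': [0/1 + 1/1*1/5, 0/1 + 1/1*2/5) = [1/5, 2/5)
  'd': [0/1 + 1/1*2/5, 0/1 + 1/1*1/1) = [2/5, 1/1)
  emit 'a', narrow to [1/10, 1/5)
Step 2: interval [1/10, 1/5), width = 1/5 - 1/10 = 1/10
  'c': [1/10 + 1/10*0/1, 1/10 + 1/10*1/10) = [1/10, 11/100)
  'a': [1/10 + 1/10*1/10, 1/10 + 1/10*1/5) = [11/100, 3/25)
  'b': [1/10 + 1/10*1/5, 1/10 + 1/10*2/5) = [3/25, 7/50) <- contains code 1203/10000
  'd': [1/10 + 1/10*2/5, 1/10 + 1/10*1/1) = [7/50, 1/5)
  emit 'b', narrow to [3/25, 7/50)
Step 3: interval [3/25, 7/50), width = 7/50 - 3/25 = 1/50
  'c': [3/25 + 1/50*0/1, 3/25 + 1/50*1/10) = [3/25, 61/500) <- contains code 1203/10000
  'a': [3/25 + 1/50*1/10, 3/25 + 1/50*1/5) = [61/500, 31/250)
  'b': [3/25 + 1/50*1/5, 3/25 + 1/50*2/5) = [31/250, 16/125)
  'd': [3/25 + 1/50*2/5, 3/25 + 1/50*1/1) = [16/125, 7/50)
  emit 'c', narrow to [3/25, 61/500)
Step 4: interval [3/25, 61/500), width = 61/500 - 3/25 = 1/500
  'c': [3/25 + 1/500*0/1, 3/25 + 1/500*1/10) = [3/25, 601/5000)
  'a': [3/25 + 1/500*1/10, 3/25 + 1/500*1/5) = [601/5000, 301/2500) <- contains code 1203/10000
  'b': [3/25 + 1/500*1/5, 3/25 + 1/500*2/5) = [301/2500, 151/1250)
  'd': [3/25 + 1/500*2/5, 3/25 + 1/500*1/1) = [151/1250, 61/500)
  emit 'a', narrow to [601/5000, 301/2500)

Answer: abca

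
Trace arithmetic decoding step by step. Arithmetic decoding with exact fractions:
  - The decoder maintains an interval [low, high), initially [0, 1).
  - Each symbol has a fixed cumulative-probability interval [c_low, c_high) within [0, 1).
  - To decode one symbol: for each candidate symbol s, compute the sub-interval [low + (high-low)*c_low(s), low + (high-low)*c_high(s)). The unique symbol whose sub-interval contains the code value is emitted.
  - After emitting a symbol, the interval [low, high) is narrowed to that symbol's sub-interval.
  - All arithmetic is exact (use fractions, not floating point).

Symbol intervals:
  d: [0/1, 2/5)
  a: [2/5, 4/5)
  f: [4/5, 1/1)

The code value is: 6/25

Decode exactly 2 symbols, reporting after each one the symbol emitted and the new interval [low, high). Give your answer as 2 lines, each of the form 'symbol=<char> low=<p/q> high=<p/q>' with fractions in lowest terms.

Answer: symbol=d low=0/1 high=2/5
symbol=a low=4/25 high=8/25

Derivation:
Step 1: interval [0/1, 1/1), width = 1/1 - 0/1 = 1/1
  'd': [0/1 + 1/1*0/1, 0/1 + 1/1*2/5) = [0/1, 2/5) <- contains code 6/25
  'a': [0/1 + 1/1*2/5, 0/1 + 1/1*4/5) = [2/5, 4/5)
  'f': [0/1 + 1/1*4/5, 0/1 + 1/1*1/1) = [4/5, 1/1)
  emit 'd', narrow to [0/1, 2/5)
Step 2: interval [0/1, 2/5), width = 2/5 - 0/1 = 2/5
  'd': [0/1 + 2/5*0/1, 0/1 + 2/5*2/5) = [0/1, 4/25)
  'a': [0/1 + 2/5*2/5, 0/1 + 2/5*4/5) = [4/25, 8/25) <- contains code 6/25
  'f': [0/1 + 2/5*4/5, 0/1 + 2/5*1/1) = [8/25, 2/5)
  emit 'a', narrow to [4/25, 8/25)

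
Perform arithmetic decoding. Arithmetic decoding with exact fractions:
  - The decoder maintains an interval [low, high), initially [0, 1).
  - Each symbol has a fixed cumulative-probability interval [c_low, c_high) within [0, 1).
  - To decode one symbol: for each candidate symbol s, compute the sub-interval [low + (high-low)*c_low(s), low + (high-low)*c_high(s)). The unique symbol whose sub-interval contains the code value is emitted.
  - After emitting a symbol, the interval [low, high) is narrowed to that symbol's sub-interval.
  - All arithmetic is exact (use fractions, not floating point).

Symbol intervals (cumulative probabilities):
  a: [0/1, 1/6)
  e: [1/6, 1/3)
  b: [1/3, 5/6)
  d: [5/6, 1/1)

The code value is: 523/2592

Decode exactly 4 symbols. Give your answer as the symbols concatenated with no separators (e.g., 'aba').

Step 1: interval [0/1, 1/1), width = 1/1 - 0/1 = 1/1
  'a': [0/1 + 1/1*0/1, 0/1 + 1/1*1/6) = [0/1, 1/6)
  'e': [0/1 + 1/1*1/6, 0/1 + 1/1*1/3) = [1/6, 1/3) <- contains code 523/2592
  'b': [0/1 + 1/1*1/3, 0/1 + 1/1*5/6) = [1/3, 5/6)
  'd': [0/1 + 1/1*5/6, 0/1 + 1/1*1/1) = [5/6, 1/1)
  emit 'e', narrow to [1/6, 1/3)
Step 2: interval [1/6, 1/3), width = 1/3 - 1/6 = 1/6
  'a': [1/6 + 1/6*0/1, 1/6 + 1/6*1/6) = [1/6, 7/36)
  'e': [1/6 + 1/6*1/6, 1/6 + 1/6*1/3) = [7/36, 2/9) <- contains code 523/2592
  'b': [1/6 + 1/6*1/3, 1/6 + 1/6*5/6) = [2/9, 11/36)
  'd': [1/6 + 1/6*5/6, 1/6 + 1/6*1/1) = [11/36, 1/3)
  emit 'e', narrow to [7/36, 2/9)
Step 3: interval [7/36, 2/9), width = 2/9 - 7/36 = 1/36
  'a': [7/36 + 1/36*0/1, 7/36 + 1/36*1/6) = [7/36, 43/216)
  'e': [7/36 + 1/36*1/6, 7/36 + 1/36*1/3) = [43/216, 11/54) <- contains code 523/2592
  'b': [7/36 + 1/36*1/3, 7/36 + 1/36*5/6) = [11/54, 47/216)
  'd': [7/36 + 1/36*5/6, 7/36 + 1/36*1/1) = [47/216, 2/9)
  emit 'e', narrow to [43/216, 11/54)
Step 4: interval [43/216, 11/54), width = 11/54 - 43/216 = 1/216
  'a': [43/216 + 1/216*0/1, 43/216 + 1/216*1/6) = [43/216, 259/1296)
  'e': [43/216 + 1/216*1/6, 43/216 + 1/216*1/3) = [259/1296, 65/324)
  'b': [43/216 + 1/216*1/3, 43/216 + 1/216*5/6) = [65/324, 263/1296) <- contains code 523/2592
  'd': [43/216 + 1/216*5/6, 43/216 + 1/216*1/1) = [263/1296, 11/54)
  emit 'b', narrow to [65/324, 263/1296)

Answer: eeeb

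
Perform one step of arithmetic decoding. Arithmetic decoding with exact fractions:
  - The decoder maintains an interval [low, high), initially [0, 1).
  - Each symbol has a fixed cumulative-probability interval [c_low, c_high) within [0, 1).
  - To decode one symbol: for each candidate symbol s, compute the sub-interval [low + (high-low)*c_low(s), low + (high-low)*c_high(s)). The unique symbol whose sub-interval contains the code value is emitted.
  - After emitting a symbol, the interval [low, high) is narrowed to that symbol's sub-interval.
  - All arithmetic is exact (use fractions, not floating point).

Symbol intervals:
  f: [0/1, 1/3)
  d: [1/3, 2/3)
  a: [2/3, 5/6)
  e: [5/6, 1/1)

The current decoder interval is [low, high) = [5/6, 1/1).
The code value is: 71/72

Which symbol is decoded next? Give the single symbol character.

Interval width = high − low = 1/1 − 5/6 = 1/6
Scaled code = (code − low) / width = (71/72 − 5/6) / 1/6 = 11/12
  f: [0/1, 1/3) 
  d: [1/3, 2/3) 
  a: [2/3, 5/6) 
  e: [5/6, 1/1) ← scaled code falls here ✓

Answer: e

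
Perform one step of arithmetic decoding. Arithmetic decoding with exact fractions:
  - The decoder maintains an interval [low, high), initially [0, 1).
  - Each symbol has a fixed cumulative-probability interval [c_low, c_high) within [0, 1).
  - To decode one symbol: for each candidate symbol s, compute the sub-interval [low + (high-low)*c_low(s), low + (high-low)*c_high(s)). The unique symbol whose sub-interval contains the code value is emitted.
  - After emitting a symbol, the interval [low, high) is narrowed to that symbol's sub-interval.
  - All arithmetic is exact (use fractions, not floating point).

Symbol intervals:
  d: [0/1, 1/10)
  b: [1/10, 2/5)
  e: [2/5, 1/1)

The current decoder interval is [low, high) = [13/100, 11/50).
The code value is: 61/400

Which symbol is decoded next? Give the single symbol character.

Interval width = high − low = 11/50 − 13/100 = 9/100
Scaled code = (code − low) / width = (61/400 − 13/100) / 9/100 = 1/4
  d: [0/1, 1/10) 
  b: [1/10, 2/5) ← scaled code falls here ✓
  e: [2/5, 1/1) 

Answer: b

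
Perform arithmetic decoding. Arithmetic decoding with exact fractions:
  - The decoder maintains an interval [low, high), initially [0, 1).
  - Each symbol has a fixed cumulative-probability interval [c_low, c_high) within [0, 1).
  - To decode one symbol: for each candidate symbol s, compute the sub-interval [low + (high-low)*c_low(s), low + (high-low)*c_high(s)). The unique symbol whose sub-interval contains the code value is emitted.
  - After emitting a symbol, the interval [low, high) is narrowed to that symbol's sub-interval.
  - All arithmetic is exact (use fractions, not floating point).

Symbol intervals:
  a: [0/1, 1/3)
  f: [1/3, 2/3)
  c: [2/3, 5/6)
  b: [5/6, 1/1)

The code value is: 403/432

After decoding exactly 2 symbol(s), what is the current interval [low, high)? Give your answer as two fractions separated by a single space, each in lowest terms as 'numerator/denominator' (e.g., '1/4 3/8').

Step 1: interval [0/1, 1/1), width = 1/1 - 0/1 = 1/1
  'a': [0/1 + 1/1*0/1, 0/1 + 1/1*1/3) = [0/1, 1/3)
  'f': [0/1 + 1/1*1/3, 0/1 + 1/1*2/3) = [1/3, 2/3)
  'c': [0/1 + 1/1*2/3, 0/1 + 1/1*5/6) = [2/3, 5/6)
  'b': [0/1 + 1/1*5/6, 0/1 + 1/1*1/1) = [5/6, 1/1) <- contains code 403/432
  emit 'b', narrow to [5/6, 1/1)
Step 2: interval [5/6, 1/1), width = 1/1 - 5/6 = 1/6
  'a': [5/6 + 1/6*0/1, 5/6 + 1/6*1/3) = [5/6, 8/9)
  'f': [5/6 + 1/6*1/3, 5/6 + 1/6*2/3) = [8/9, 17/18) <- contains code 403/432
  'c': [5/6 + 1/6*2/3, 5/6 + 1/6*5/6) = [17/18, 35/36)
  'b': [5/6 + 1/6*5/6, 5/6 + 1/6*1/1) = [35/36, 1/1)
  emit 'f', narrow to [8/9, 17/18)

Answer: 8/9 17/18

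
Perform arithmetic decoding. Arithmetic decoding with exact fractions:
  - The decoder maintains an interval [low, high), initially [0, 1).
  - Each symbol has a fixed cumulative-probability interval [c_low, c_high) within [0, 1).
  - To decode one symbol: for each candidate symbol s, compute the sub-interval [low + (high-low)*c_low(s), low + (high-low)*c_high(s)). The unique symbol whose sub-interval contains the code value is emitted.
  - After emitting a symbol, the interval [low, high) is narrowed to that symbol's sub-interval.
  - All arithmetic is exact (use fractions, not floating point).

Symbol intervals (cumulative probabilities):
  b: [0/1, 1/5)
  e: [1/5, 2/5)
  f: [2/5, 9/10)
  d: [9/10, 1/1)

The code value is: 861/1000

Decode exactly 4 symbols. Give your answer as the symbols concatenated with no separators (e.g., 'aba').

Step 1: interval [0/1, 1/1), width = 1/1 - 0/1 = 1/1
  'b': [0/1 + 1/1*0/1, 0/1 + 1/1*1/5) = [0/1, 1/5)
  'e': [0/1 + 1/1*1/5, 0/1 + 1/1*2/5) = [1/5, 2/5)
  'f': [0/1 + 1/1*2/5, 0/1 + 1/1*9/10) = [2/5, 9/10) <- contains code 861/1000
  'd': [0/1 + 1/1*9/10, 0/1 + 1/1*1/1) = [9/10, 1/1)
  emit 'f', narrow to [2/5, 9/10)
Step 2: interval [2/5, 9/10), width = 9/10 - 2/5 = 1/2
  'b': [2/5 + 1/2*0/1, 2/5 + 1/2*1/5) = [2/5, 1/2)
  'e': [2/5 + 1/2*1/5, 2/5 + 1/2*2/5) = [1/2, 3/5)
  'f': [2/5 + 1/2*2/5, 2/5 + 1/2*9/10) = [3/5, 17/20)
  'd': [2/5 + 1/2*9/10, 2/5 + 1/2*1/1) = [17/20, 9/10) <- contains code 861/1000
  emit 'd', narrow to [17/20, 9/10)
Step 3: interval [17/20, 9/10), width = 9/10 - 17/20 = 1/20
  'b': [17/20 + 1/20*0/1, 17/20 + 1/20*1/5) = [17/20, 43/50)
  'e': [17/20 + 1/20*1/5, 17/20 + 1/20*2/5) = [43/50, 87/100) <- contains code 861/1000
  'f': [17/20 + 1/20*2/5, 17/20 + 1/20*9/10) = [87/100, 179/200)
  'd': [17/20 + 1/20*9/10, 17/20 + 1/20*1/1) = [179/200, 9/10)
  emit 'e', narrow to [43/50, 87/100)
Step 4: interval [43/50, 87/100), width = 87/100 - 43/50 = 1/100
  'b': [43/50 + 1/100*0/1, 43/50 + 1/100*1/5) = [43/50, 431/500) <- contains code 861/1000
  'e': [43/50 + 1/100*1/5, 43/50 + 1/100*2/5) = [431/500, 108/125)
  'f': [43/50 + 1/100*2/5, 43/50 + 1/100*9/10) = [108/125, 869/1000)
  'd': [43/50 + 1/100*9/10, 43/50 + 1/100*1/1) = [869/1000, 87/100)
  emit 'b', narrow to [43/50, 431/500)

Answer: fdeb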